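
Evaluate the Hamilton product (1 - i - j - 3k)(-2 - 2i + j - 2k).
-9 + 5i + 7j + k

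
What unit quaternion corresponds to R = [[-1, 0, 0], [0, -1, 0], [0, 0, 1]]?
k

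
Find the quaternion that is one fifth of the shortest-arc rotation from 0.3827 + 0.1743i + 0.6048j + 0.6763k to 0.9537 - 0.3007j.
0.6142 + 0.1588i + 0.4671j + 0.616k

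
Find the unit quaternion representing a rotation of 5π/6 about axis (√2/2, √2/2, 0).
0.2588 + 0.683i + 0.683j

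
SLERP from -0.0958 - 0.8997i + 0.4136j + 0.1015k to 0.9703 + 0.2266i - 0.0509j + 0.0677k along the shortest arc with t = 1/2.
-0.6584 - 0.6956i + 0.2869j + 0.0209k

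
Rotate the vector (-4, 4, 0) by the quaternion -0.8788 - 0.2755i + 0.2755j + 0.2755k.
(-1.456, 5.33, 1.214)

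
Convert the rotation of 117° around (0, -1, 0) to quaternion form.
0.5225 - 0.8526j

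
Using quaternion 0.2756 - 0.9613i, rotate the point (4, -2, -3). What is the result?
(4, 0.107, 3.604)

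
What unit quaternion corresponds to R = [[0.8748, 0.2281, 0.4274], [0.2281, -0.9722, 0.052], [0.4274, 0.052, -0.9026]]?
0.9682i + 0.1178j + 0.2207k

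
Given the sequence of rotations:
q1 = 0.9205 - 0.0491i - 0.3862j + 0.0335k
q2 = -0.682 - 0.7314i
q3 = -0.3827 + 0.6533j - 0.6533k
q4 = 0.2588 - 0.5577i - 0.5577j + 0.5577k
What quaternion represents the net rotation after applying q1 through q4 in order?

q2 · q1 = -0.6637 - 0.6398i + 0.2879j + 0.2596k
q3 · q2 · q1 = 0.2355 + 0.6025i - 0.1258j + 0.7522k
q4 · q3 · q2 · q1 = -0.0927 - 0.3248i + 0.5916j + 0.7322k
-0.0927 - 0.3248i + 0.5916j + 0.7322k


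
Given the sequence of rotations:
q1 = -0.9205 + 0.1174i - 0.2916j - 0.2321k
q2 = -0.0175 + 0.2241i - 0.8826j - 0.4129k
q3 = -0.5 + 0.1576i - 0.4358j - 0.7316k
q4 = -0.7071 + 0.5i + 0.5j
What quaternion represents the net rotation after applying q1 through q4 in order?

q2 · q1 = -0.3634 - 0.1239i + 0.8211j + 0.4224k
q3 · q2 · q1 = 0.8681 + 0.4213i - 0.2281j + 0.1301k
q4 · q3 · q2 · q1 = -0.7104 + 0.2012i + 0.5303j - 0.4167k
-0.7104 + 0.2012i + 0.5303j - 0.4167k


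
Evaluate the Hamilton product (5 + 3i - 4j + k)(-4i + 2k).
10 - 28i - 10j - 6k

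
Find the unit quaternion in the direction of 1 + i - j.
0.5774 + 0.5774i - 0.5774j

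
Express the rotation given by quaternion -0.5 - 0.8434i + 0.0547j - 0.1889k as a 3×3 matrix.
[[0.9226, -0.2812, 0.2639], [0.0966, -0.494, -0.8641], [0.3733, 0.8227, -0.4286]]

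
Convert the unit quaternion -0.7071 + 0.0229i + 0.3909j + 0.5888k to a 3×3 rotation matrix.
[[0.001, 0.8506, -0.5258], [-0.8148, 0.3056, 0.4927], [0.5798, 0.4279, 0.6933]]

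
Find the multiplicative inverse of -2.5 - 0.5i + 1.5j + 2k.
-0.1961 + 0.0392i - 0.1176j - 0.1569k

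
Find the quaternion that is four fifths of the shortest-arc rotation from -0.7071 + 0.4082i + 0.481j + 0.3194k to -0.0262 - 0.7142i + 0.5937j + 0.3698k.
-0.2267 - 0.5411i + 0.6848j + 0.4322k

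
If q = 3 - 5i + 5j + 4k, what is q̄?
3 + 5i - 5j - 4k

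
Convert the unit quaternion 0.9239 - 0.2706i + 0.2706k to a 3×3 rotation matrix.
[[0.8536, -0.5, -0.1464], [0.5, 0.7071, 0.5], [-0.1464, -0.5, 0.8536]]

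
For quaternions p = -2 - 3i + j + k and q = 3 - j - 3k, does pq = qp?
No: pq = -2 - 11i - 4j + 12k ≠ -2 - 7i + 14j + 6k = qp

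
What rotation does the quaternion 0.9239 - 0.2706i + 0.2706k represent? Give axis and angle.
axis = (-√2/2, 0, √2/2), θ = π/4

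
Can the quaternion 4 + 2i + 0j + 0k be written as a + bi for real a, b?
Yes. The quaternion 4 + 2i has j- and k-coefficients y = z = 0, so it lies in the complex subalgebra spanned by 1 and i.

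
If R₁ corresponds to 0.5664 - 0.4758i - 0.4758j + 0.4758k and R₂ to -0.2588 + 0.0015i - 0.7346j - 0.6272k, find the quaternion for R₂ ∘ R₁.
-0.197 - 0.524i + 0.0048j - 0.8286k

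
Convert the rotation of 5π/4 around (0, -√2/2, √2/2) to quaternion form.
-0.3827 - 0.6533j + 0.6533k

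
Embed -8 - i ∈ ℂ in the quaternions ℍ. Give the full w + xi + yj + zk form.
-8 - i + 0j + 0k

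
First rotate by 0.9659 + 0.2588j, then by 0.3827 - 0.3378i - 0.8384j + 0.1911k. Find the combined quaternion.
0.5866 - 0.3757i - 0.7108j + 0.0972k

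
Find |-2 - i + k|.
√6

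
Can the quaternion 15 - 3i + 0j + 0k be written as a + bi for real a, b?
Yes. The quaternion 15 - 3i has j- and k-coefficients y = z = 0, so it lies in the complex subalgebra spanned by 1 and i.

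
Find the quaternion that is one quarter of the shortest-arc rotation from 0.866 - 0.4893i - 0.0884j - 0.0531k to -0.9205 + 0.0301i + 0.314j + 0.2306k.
0.9057 - 0.3832i - 0.1502j - 0.1012k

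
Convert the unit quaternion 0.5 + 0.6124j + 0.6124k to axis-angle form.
axis = (0, √2/2, √2/2), θ = 2π/3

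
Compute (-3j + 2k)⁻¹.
0.2308j - 0.1538k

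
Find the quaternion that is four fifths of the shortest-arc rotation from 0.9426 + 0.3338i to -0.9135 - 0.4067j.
0.941 + 0.0699i + 0.3311j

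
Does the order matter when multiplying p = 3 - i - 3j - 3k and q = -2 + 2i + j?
Yes: pq = -1 + 11i + 3j + 11k ≠ -1 + 5i + 15j + k = qp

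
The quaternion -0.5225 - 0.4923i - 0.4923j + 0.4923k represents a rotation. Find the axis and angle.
axis = (-√3/3, -√3/3, √3/3), θ = 243°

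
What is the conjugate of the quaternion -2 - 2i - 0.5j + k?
-2 + 2i + 0.5j - k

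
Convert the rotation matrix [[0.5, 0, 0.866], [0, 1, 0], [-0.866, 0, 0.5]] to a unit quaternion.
0.866 + 0.5j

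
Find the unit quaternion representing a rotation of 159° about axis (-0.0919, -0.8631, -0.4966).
0.1822 - 0.0904i - 0.8486j - 0.4883k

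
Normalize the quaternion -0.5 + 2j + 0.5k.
-0.2357 + 0.9428j + 0.2357k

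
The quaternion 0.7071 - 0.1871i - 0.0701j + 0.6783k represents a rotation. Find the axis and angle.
axis = (-0.2646, -0.0991, 0.9593), θ = π/2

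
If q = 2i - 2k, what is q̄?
-2i + 2k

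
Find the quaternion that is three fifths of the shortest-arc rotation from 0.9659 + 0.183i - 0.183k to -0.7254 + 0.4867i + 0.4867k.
0.8895 - 0.2328i - 0.3931k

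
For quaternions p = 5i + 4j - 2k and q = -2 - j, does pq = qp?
No: pq = 4 - 12i - 8j - k ≠ 4 - 8i - 8j + 9k = qp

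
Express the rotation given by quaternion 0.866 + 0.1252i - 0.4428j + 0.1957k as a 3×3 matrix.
[[0.5313, -0.4498, -0.7179], [0.2281, 0.8921, -0.3902], [0.8159, 0.0435, 0.5765]]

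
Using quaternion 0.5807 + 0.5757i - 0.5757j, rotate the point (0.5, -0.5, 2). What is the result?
(-0.837, -1.837, -0.651)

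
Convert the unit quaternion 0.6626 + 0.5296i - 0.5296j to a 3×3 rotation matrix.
[[0.439, -0.561, -0.7018], [-0.561, 0.439, -0.7018], [0.7018, 0.7018, -0.1219]]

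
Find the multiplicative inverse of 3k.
-0.3333k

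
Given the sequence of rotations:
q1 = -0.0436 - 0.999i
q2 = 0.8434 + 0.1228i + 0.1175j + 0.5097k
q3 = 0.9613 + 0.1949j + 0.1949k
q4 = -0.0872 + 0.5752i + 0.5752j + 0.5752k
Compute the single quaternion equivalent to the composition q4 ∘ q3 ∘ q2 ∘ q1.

q2 · q1 = 0.0859 - 0.8479i - 0.5143j + 0.0952k
q3 · q2 · q1 = 0.1643 - 0.6963i - 0.6429j + 0.2735k
q4 · q3 · q2 · q1 = 0.5987 + 0.6823i - 0.4073j + 0.1014k
0.5987 + 0.6823i - 0.4073j + 0.1014k


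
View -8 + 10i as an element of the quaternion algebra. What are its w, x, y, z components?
-8 + 10i + 0j + 0k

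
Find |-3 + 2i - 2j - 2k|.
√21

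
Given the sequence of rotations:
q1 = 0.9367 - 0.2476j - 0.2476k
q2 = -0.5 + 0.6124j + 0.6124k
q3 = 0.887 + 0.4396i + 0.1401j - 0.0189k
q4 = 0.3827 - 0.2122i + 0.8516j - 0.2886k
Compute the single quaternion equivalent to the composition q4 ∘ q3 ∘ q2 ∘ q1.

q2 · q1 = -0.1651 + 0.6974j + 0.6974k
q3 · q2 · q1 = -0.231 + 0.0383i + 0.2889j + 0.9283k
q4 · q3 · q2 · q1 = -0.0584 + 0.9376i + 0.0998j + 0.328k
-0.0584 + 0.9376i + 0.0998j + 0.328k


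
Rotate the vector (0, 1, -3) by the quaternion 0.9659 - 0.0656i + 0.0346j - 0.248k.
(0.176, 0.54, -3.111)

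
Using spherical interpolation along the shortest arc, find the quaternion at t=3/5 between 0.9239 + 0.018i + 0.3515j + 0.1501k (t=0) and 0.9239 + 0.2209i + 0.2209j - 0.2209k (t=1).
0.9464 + 0.1428i + 0.28j - 0.0737k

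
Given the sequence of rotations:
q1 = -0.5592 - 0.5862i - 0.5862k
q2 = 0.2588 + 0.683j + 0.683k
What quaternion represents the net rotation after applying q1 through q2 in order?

q2 · q1 = 0.2557 - 0.5521i - 0.7823j - 0.1333k
0.2557 - 0.5521i - 0.7823j - 0.1333k


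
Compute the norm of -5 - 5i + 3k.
√59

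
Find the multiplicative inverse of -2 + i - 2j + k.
-0.2 - 0.1i + 0.2j - 0.1k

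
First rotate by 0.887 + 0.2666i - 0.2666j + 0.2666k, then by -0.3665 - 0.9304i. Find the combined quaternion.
-0.077 - 0.923i + 0.3458j + 0.1503k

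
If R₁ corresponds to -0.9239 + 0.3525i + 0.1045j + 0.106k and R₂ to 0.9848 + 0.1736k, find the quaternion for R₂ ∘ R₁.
-0.9283 + 0.329i + 0.1641j - 0.056k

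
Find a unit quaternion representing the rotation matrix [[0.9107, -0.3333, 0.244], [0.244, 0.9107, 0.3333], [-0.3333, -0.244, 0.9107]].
0.9659 - 0.1494i + 0.1494j + 0.1494k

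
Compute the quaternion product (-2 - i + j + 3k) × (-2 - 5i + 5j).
-6 - 3i - 27j - 6k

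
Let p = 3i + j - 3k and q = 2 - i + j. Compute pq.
2 + 9i + 5j - 2k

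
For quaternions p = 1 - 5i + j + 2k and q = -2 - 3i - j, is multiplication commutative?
No: pq = -16 + 9i - 9j + 4k ≠ -16 + 5i + 3j - 12k = qp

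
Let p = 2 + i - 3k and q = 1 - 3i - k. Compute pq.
2 - 5i + 10j - 5k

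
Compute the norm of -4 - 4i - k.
√33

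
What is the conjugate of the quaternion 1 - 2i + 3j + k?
1 + 2i - 3j - k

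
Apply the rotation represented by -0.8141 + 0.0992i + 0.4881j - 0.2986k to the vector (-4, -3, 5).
(-4.483, -5.388, 0.936)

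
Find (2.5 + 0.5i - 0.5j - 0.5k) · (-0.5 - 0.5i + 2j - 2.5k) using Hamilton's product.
-1.25 + 0.75i + 6.75j - 5.25k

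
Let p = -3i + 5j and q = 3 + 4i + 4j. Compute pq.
-8 - 9i + 15j - 32k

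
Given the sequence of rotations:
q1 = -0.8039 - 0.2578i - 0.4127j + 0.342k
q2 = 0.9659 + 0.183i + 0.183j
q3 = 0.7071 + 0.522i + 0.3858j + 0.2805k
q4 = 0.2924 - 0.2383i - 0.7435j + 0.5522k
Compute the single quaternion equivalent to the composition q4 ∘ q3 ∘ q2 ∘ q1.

q2 · q1 = -0.6538 - 0.3335i - 0.6083j + 0.302k
q3 · q2 · q1 = -0.1382 - 0.29i - 0.9336j - 0.1587k
q4 · q3 · q2 · q1 = -0.716 + 0.5817i - 0.3682j - 0.1159k
-0.716 + 0.5817i - 0.3682j - 0.1159k


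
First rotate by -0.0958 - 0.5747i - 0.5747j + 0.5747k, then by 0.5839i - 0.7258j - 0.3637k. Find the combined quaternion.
0.1275 - 0.6821i - 0.057j - 0.7178k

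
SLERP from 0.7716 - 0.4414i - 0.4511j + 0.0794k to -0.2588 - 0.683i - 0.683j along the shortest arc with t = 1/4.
0.5615 - 0.5792i - 0.5873j + 0.066k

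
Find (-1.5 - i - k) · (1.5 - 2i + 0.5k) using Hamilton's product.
-3.75 + 1.5i + 2.5j - 2.25k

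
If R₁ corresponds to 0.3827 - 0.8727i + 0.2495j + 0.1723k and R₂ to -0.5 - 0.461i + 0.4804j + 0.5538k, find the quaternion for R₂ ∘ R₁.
-0.8089 + 0.2045i - 0.3448j + 0.43k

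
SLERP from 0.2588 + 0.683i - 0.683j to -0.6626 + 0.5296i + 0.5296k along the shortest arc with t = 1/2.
-0.2617 + 0.7859i - 0.4427j + 0.3433k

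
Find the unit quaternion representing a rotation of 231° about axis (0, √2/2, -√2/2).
-0.4305 + 0.6382j - 0.6382k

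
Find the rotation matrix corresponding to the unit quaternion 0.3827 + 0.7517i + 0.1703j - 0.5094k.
[[0.423, 0.6459, -0.6355], [-0.1339, -0.6491, -0.7489], [-0.8962, 0.4018, -0.1881]]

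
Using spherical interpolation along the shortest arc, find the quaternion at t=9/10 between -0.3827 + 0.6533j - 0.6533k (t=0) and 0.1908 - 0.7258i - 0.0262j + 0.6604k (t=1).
-0.2237 + 0.6767i + 0.1026j - 0.6939k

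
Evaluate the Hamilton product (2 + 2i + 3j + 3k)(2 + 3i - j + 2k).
-5 + 19i + 9j - k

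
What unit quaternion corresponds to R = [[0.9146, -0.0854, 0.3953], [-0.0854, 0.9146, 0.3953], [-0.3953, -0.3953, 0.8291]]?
0.9563 - 0.2067i + 0.2067j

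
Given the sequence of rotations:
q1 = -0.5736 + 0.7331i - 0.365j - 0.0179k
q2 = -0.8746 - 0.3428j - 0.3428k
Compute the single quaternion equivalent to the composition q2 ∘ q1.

q2 · q1 = 0.3704 - 0.7602i + 0.2646j + 0.4636k
0.3704 - 0.7602i + 0.2646j + 0.4636k


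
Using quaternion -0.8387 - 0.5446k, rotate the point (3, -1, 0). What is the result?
(2.134, 2.334, 0)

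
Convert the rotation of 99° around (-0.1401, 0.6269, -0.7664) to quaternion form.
0.6494 - 0.1065i + 0.4767j - 0.5828k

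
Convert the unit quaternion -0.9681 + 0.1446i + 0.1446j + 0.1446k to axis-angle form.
axis = (√3/3, √3/3, √3/3), θ = 331°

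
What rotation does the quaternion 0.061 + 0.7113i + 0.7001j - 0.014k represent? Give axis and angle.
axis = (0.7126, 0.7014, -0.014), θ = 173°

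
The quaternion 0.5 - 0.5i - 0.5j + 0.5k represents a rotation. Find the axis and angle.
axis = (-√3/3, -√3/3, √3/3), θ = 2π/3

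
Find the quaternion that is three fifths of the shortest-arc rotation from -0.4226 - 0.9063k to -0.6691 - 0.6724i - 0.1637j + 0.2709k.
-0.7762 - 0.5354i - 0.1303j - 0.3064k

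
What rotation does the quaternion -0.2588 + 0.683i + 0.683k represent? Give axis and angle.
axis = (√2/2, 0, √2/2), θ = 7π/6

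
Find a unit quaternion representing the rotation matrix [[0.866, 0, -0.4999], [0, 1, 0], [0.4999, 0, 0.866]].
0.9659 - 0.2588j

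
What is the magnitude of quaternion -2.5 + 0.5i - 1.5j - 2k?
3.571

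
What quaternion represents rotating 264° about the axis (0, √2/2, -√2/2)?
-0.6691 + 0.5255j - 0.5255k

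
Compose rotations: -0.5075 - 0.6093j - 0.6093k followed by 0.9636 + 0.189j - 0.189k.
-0.489 - 0.2303i - 0.683j - 0.4912k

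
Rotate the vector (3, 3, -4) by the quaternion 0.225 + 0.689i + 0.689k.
(-4.576, -0.526, 3.576)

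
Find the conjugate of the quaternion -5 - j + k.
-5 + j - k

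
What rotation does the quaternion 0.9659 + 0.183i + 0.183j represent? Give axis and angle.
axis = (√2/2, √2/2, 0), θ = π/6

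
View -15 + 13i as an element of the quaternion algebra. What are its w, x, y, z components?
-15 + 13i + 0j + 0k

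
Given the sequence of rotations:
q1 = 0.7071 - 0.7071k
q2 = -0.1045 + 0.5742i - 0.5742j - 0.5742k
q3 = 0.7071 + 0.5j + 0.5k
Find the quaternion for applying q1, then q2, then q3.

q2 · q1 = -0.4799 + 0.812i - 0.3321k
q3 · q2 · q1 = -0.1733 + 0.4081i + 0.1661j - 0.8808k
-0.1733 + 0.4081i + 0.1661j - 0.8808k


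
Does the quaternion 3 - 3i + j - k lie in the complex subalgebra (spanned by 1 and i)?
No. The quaternion 3 - 3i + j - k has j-coefficient y = 1 and k-coefficient z = -1, not both zero, so it does not lie in the complex subalgebra spanned by 1 and i.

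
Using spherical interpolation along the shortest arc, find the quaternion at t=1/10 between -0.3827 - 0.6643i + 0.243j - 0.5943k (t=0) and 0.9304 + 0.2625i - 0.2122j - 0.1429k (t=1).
-0.47 - 0.6525i + 0.2527j - 0.5381k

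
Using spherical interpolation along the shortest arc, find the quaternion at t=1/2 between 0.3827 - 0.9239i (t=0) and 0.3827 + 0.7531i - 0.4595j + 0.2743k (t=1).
-0.9527i + 0.261j - 0.1558k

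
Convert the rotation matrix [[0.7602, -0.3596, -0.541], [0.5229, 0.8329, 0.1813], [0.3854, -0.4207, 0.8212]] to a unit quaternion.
0.9239 - 0.1629i - 0.2507j + 0.2388k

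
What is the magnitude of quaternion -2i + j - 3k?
√14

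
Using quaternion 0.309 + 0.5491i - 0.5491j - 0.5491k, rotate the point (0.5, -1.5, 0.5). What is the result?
(-0.179, -0.03, -1.648)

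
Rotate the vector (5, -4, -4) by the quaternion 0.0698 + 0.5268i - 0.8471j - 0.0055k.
(1.887, -5.989, 4.192)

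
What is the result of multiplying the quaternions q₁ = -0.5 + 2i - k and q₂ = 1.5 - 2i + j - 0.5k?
2.75 + 5i + 2.5j + 0.75k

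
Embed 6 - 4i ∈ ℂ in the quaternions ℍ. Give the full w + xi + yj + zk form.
6 - 4i + 0j + 0k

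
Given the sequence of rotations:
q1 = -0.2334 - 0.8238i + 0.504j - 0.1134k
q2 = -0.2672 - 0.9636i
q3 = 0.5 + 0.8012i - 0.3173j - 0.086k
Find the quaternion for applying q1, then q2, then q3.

q2 · q1 = -0.7314 + 0.445i - 0.2439j - 0.4554k
q3 · q2 · q1 = -0.8388 - 0.24i + 0.4367j - 0.219k
-0.8388 - 0.24i + 0.4367j - 0.219k


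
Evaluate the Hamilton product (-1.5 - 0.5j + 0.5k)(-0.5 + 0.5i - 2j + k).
-0.75 - 0.25i + 3.5j - 1.5k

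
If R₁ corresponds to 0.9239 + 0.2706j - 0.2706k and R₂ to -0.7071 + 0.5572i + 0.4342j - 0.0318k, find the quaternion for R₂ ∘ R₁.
-0.7794 + 0.4059i + 0.3606j + 0.3127k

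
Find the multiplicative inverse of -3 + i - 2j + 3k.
-0.1304 - 0.0435i + 0.087j - 0.1304k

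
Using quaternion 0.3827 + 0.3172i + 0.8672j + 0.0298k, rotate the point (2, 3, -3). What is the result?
(-1.478, 4.11, 1.71)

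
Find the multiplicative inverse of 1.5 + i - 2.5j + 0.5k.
0.1538 - 0.1026i + 0.2564j - 0.0513k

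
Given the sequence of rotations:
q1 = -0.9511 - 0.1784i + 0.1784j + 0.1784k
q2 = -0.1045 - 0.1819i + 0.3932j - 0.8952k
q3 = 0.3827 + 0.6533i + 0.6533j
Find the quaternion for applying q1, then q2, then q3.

q2 · q1 = 0.1565 + 0.4215i - 0.2005j + 0.8705k
q3 · q2 · q1 = -0.0845 + 0.8322i - 0.5432j - 0.0732k
-0.0845 + 0.8322i - 0.5432j - 0.0732k


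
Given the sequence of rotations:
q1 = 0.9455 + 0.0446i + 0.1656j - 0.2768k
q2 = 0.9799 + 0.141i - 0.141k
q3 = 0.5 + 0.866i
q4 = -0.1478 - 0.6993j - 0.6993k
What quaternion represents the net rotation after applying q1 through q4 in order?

q2 · q1 = 0.8812 + 0.2004i + 0.195j - 0.3812k
q3 · q2 · q1 = 0.2671 + 0.8633i + 0.4276j - 0.0217k
q4 · q3 · q2 · q1 = 0.2444 + 0.1866i - 0.8537j + 0.4201k
0.2444 + 0.1866i - 0.8537j + 0.4201k


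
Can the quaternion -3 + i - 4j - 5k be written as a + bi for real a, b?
No. The quaternion -3 + i - 4j - 5k has j-coefficient y = -4 and k-coefficient z = -5, not both zero, so it does not lie in the complex subalgebra spanned by 1 and i.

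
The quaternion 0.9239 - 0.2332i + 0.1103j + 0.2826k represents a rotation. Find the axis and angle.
axis = (-0.6095, 0.2883, 0.7386), θ = π/4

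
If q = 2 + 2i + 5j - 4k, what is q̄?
2 - 2i - 5j + 4k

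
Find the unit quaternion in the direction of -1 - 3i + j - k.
-0.2887 - 0.866i + 0.2887j - 0.2887k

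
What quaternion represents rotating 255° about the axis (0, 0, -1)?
-0.6088 - 0.7934k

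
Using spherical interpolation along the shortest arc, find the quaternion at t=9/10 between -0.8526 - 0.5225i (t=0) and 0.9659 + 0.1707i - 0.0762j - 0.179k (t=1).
-0.9621 - 0.2083i + 0.069j + 0.162k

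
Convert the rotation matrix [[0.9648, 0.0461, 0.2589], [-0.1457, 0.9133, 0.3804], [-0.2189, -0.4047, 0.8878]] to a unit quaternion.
0.9703 - 0.2023i + 0.1231j - 0.0494k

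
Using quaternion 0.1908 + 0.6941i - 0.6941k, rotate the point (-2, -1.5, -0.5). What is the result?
(0.012, 2.053, 1.512)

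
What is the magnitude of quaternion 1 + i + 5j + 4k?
√43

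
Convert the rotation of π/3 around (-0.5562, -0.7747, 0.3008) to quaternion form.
0.866 - 0.2781i - 0.3874j + 0.1504k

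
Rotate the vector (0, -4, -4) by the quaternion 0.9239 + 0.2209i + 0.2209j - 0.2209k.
(-3.265, -1.196, -4.462)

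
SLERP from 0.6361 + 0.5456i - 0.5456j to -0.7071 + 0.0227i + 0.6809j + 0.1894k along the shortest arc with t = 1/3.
0.6903 + 0.3695i - 0.6184j - 0.067k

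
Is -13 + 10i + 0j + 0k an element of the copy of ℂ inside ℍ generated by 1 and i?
Yes. The quaternion -13 + 10i has j- and k-coefficients y = z = 0, so it lies in the complex subalgebra spanned by 1 and i.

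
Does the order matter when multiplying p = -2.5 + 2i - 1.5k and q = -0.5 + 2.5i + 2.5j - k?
Yes: pq = -5.25 - 3.5i - 8j + 8.25k ≠ -5.25 - 11i - 4.5j - 1.75k = qp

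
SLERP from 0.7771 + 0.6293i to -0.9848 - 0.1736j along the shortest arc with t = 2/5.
0.9142 + 0.3983i + 0.0745j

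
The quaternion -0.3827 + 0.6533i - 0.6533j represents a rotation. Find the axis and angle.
axis = (√2/2, -√2/2, 0), θ = 5π/4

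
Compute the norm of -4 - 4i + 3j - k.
√42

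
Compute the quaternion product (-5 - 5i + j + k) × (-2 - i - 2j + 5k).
2 + 22i + 32j - 16k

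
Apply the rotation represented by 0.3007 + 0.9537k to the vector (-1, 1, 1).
(0.246, -1.393, 1)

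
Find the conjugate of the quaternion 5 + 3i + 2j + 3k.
5 - 3i - 2j - 3k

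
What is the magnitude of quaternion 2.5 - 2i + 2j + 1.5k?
4.062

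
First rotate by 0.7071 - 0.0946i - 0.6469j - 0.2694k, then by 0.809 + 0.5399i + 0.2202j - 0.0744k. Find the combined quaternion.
0.7455 + 0.1978i - 0.2152j - 0.599k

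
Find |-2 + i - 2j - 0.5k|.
3.041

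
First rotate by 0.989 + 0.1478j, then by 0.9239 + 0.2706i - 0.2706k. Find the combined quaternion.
0.9137 + 0.3076i + 0.1366j - 0.2276k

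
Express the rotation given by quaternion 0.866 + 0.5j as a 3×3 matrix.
[[0.5, 0, 0.866], [0, 1, 0], [-0.866, 0, 0.5]]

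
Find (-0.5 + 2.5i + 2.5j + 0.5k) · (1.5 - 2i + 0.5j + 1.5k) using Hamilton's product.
2.25 + 8.25i - 1.25j + 6.25k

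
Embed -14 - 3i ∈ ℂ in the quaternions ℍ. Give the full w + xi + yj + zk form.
-14 - 3i + 0j + 0k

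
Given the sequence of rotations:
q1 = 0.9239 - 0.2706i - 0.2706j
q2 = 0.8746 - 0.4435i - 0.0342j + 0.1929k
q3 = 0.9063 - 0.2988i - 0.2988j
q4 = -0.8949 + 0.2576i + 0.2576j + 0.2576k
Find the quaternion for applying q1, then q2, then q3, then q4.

q2 · q1 = 0.6788 - 0.5942i - 0.3205j + 0.289k
q3 · q2 · q1 = 0.3419 - 0.8277i - 0.4069j + 0.1801k
q4 · q3 · q2 · q1 = -0.0343 + 0.98i + 0.1926j + 0.0353k
-0.0343 + 0.98i + 0.1926j + 0.0353k


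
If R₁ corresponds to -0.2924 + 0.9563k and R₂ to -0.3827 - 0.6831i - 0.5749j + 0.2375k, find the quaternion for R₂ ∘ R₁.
-0.1152 - 0.35i + 0.8213j - 0.4354k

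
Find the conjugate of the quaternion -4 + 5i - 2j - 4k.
-4 - 5i + 2j + 4k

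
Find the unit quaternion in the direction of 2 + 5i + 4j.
0.2981 + 0.7454i + 0.5963j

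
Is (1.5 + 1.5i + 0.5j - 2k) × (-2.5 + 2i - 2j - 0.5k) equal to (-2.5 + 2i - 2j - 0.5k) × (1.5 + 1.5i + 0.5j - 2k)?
No: pq = -6.75 - 5i - 7.5j + 0.25k ≠ -6.75 + 3.5i - j + 8.25k = qp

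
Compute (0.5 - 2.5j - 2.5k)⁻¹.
0.0392 + 0.1961j + 0.1961k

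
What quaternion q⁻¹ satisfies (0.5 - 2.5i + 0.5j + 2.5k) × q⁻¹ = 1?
0.0385 + 0.1923i - 0.0385j - 0.1923k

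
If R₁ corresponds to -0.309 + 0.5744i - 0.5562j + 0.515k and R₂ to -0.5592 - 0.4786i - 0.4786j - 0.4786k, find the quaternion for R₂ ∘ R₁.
0.428 - 0.686i + 0.4305j + 0.401k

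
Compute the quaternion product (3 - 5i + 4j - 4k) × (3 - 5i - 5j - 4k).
-12 - 66i - 3j + 21k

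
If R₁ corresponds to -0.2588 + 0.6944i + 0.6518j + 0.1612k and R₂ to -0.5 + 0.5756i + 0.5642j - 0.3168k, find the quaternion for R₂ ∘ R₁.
-0.587 - 0.1987i - 0.7847j - 0.0152k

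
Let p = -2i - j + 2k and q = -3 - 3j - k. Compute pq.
-1 + 13i + j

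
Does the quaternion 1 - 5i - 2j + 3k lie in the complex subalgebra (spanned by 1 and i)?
No. The quaternion 1 - 5i - 2j + 3k has j-coefficient y = -2 and k-coefficient z = 3, not both zero, so it does not lie in the complex subalgebra spanned by 1 and i.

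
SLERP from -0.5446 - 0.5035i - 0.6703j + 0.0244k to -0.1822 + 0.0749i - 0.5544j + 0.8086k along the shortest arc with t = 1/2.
-0.4264 - 0.2514i - 0.7185j + 0.4887k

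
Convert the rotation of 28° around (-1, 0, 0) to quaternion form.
0.9703 - 0.2419i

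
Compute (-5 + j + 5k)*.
-5 - j - 5k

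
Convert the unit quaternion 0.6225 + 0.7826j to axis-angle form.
axis = (0, 1, 0), θ = 103°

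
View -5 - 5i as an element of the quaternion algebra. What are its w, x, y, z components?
-5 - 5i + 0j + 0k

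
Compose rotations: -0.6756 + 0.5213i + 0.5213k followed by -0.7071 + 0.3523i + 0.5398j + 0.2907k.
0.1425 - 0.3252i - 0.3968j - 0.8464k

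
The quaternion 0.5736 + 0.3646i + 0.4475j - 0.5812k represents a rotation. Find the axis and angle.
axis = (0.4451, 0.5463, -0.7095), θ = 110°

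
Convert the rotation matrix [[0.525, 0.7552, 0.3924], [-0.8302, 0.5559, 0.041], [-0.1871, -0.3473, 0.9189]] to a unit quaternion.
0.866 - 0.1121i + 0.1673j - 0.4577k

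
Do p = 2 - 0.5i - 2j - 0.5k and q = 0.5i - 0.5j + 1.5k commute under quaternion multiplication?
No: pq = -2.25i - 0.5j + 4.25k ≠ 4.25i - 1.5j + 1.75k = qp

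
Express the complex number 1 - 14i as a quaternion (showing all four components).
1 - 14i + 0j + 0k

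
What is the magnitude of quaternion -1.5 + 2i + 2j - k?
3.354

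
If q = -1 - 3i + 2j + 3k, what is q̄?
-1 + 3i - 2j - 3k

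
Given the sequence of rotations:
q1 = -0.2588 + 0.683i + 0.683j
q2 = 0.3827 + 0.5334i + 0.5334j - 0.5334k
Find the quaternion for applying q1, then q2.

q2 · q1 = -0.8277 + 0.4877i - 0.241j + 0.138k
-0.8277 + 0.4877i - 0.241j + 0.138k


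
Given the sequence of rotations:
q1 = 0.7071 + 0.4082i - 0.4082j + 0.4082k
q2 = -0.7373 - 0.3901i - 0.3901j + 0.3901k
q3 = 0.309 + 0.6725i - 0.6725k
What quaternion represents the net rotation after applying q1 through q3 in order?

q2 · q1 = -0.6806 - 0.5768i + 0.3436j + 0.2934k
q3 · q2 · q1 = 0.3749 - 0.4049i + 0.2968j + 0.7794k
0.3749 - 0.4049i + 0.2968j + 0.7794k


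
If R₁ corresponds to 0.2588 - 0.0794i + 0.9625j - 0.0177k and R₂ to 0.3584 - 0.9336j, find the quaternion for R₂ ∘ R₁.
0.9913 - 0.0119i + 0.1033j - 0.0805k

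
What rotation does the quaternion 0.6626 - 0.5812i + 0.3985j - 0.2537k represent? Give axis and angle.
axis = (-0.776, 0.5321, -0.3387), θ = 97°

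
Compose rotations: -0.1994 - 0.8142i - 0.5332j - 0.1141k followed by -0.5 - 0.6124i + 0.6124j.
-0.0724 + 0.4593i + 0.0746j + 0.8822k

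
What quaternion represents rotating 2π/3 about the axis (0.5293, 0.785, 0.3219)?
0.5 + 0.4584i + 0.6798j + 0.2788k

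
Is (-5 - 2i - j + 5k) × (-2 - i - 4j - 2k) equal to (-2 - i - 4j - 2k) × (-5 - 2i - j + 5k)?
No: pq = 14 + 31i + 13j + 7k ≠ 14 - 13i + 31j - 7k = qp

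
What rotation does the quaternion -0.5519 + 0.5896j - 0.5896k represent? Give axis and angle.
axis = (0, √2/2, -√2/2), θ = 247°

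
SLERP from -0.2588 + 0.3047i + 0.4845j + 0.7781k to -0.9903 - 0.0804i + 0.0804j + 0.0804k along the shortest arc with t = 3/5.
-0.8369 + 0.0954i + 0.3003j + 0.4476k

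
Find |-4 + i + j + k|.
√19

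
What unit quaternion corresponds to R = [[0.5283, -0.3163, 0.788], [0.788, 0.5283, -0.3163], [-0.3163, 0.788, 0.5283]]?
0.8039 + 0.3434i + 0.3434j + 0.3434k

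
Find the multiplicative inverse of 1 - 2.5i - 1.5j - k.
0.0952 + 0.2381i + 0.1429j + 0.0952k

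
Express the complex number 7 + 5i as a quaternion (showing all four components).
7 + 5i + 0j + 0k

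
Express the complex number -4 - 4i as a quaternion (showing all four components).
-4 - 4i + 0j + 0k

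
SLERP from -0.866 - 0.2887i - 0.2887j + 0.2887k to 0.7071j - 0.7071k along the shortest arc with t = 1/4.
-0.7206 - 0.2402i - 0.4599j + 0.4599k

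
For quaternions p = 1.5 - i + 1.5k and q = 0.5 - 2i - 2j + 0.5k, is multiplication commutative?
No: pq = -2 - 0.5i - 5.5j + 3.5k ≠ -2 - 6.5i - 0.5j - 0.5k = qp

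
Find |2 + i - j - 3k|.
√15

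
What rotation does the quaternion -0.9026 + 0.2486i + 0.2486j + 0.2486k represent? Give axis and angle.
axis = (√3/3, √3/3, √3/3), θ = 309°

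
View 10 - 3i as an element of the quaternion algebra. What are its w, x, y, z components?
10 - 3i + 0j + 0k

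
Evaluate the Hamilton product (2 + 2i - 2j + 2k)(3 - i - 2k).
12 + 8i - 4j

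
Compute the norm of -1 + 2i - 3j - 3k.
√23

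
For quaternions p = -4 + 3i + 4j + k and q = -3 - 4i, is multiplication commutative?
No: pq = 24 + 7i - 16j + 13k ≠ 24 + 7i - 8j - 19k = qp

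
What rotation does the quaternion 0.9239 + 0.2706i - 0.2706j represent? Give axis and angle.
axis = (√2/2, -√2/2, 0), θ = π/4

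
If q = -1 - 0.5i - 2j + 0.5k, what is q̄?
-1 + 0.5i + 2j - 0.5k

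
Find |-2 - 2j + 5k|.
√33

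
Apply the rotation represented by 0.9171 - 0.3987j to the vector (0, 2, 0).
(0, 2, 0)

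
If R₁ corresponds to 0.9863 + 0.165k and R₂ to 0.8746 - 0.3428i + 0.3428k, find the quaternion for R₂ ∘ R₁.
0.8061 - 0.3381i + 0.0566j + 0.4824k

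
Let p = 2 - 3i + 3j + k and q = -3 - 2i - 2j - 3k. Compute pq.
-3 - 2i - 24j + 3k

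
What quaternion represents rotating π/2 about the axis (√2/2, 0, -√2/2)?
0.7071 + 0.5i - 0.5k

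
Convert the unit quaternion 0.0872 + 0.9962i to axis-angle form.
axis = (1, 0, 0), θ = 170°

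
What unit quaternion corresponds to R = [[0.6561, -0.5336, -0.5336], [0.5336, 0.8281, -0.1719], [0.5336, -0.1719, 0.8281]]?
0.91 - 0.2932j + 0.2932k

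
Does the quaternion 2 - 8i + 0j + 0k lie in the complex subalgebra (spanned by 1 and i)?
Yes. The quaternion 2 - 8i has j- and k-coefficients y = z = 0, so it lies in the complex subalgebra spanned by 1 and i.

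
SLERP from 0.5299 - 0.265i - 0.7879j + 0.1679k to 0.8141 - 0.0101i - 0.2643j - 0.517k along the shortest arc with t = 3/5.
0.7879 - 0.1287i - 0.5392j - 0.2682k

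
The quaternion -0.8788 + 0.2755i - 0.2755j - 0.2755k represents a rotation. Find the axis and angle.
axis = (√3/3, -√3/3, -√3/3), θ = 303°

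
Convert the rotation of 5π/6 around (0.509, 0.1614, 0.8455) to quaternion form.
0.2588 + 0.4917i + 0.1559j + 0.8167k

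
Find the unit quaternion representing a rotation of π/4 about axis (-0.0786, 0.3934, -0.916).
0.9239 - 0.0301i + 0.1505j - 0.3505k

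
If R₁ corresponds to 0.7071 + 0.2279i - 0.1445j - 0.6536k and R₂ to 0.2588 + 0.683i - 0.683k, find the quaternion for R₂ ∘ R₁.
-0.4191 + 0.4432i + 0.2534j - 0.7508k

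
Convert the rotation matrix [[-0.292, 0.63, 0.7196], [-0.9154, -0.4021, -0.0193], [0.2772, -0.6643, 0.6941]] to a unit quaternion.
0.5 - 0.3225i + 0.2212j - 0.7727k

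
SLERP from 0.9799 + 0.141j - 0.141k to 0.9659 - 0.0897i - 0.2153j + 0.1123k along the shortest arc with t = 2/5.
0.9985 - 0.0369i - 0.0022j - 0.0402k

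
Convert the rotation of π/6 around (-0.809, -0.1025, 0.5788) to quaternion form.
0.9659 - 0.2094i - 0.0265j + 0.1498k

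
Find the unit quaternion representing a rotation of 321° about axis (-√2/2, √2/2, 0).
-0.9426 - 0.236i + 0.236j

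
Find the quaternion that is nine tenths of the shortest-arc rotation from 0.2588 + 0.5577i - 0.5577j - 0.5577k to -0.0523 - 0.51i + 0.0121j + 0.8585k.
0.0757 + 0.5259i - 0.0712j - 0.8442k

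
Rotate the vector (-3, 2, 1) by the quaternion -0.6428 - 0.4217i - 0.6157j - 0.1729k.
(0.985, -1.385, 3.333)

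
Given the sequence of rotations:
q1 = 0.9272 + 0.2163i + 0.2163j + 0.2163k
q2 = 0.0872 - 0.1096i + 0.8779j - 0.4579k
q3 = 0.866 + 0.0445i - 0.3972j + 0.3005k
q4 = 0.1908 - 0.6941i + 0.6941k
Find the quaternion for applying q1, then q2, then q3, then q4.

q2 · q1 = 0.0137 + 0.2062i + 0.7575j - 0.6193k
q3 · q2 · q1 = 0.4897 + 0.1975i + 0.7401j - 0.4166k
q4 · q3 · q2 · q1 = 0.5197 - 0.8159i - 0.0109j - 0.2533k
0.5197 - 0.8159i - 0.0109j - 0.2533k


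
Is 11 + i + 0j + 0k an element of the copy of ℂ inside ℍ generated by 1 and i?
Yes. The quaternion 11 + i has j- and k-coefficients y = z = 0, so it lies in the complex subalgebra spanned by 1 and i.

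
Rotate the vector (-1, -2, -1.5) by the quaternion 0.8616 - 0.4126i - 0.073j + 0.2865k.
(0.585, -2.548, 0.643)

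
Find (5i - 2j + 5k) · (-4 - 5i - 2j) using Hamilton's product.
21 - 10i - 17j - 40k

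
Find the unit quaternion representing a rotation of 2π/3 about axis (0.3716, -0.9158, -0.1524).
0.5 + 0.3218i - 0.7931j - 0.132k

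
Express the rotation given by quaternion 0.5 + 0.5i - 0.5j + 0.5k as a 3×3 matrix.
[[0, -1, 0], [0, 0, -1], [1, 0, 0]]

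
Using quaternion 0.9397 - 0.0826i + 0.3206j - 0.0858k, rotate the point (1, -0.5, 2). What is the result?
(1.959, -0.5, 1.078)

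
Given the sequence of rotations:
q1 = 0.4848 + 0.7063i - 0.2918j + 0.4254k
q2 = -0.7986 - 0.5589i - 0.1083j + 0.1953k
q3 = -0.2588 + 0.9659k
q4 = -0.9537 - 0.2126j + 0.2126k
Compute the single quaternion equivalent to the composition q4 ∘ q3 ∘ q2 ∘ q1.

q2 · q1 = -0.1071 - 0.8241i + 0.5562j - 0.0055k
q3 · q2 · q1 = 0.033 - 0.324i - 0.9399j - 0.102k
q4 · q3 · q2 · q1 = -0.2096 + 0.5305i + 0.8205j + 0.0354k
-0.2096 + 0.5305i + 0.8205j + 0.0354k


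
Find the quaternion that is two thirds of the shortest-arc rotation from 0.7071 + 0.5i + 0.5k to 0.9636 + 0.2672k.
0.9156 + 0.1765i + 0.3612k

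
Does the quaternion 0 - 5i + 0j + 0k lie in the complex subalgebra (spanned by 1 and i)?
Yes. The quaternion -5i has j- and k-coefficients y = z = 0, so it lies in the complex subalgebra spanned by 1 and i.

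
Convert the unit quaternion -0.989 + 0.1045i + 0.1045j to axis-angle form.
axis = (√2/2, √2/2, 0), θ = 343°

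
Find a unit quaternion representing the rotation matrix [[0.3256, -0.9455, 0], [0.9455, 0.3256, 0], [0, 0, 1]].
0.8141 + 0.5807k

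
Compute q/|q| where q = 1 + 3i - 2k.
0.2673 + 0.8018i - 0.5345k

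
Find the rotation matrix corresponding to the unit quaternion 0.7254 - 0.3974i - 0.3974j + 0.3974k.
[[0.3683, -0.2607, -0.8924], [0.8924, 0.3683, 0.2607], [0.2607, -0.8924, 0.3683]]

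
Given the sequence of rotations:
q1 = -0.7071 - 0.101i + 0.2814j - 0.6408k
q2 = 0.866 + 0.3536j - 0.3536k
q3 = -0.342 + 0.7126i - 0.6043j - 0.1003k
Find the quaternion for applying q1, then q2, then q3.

q2 · q1 = -0.9384 - 0.2145i + 0.0294j - 0.2692k
q3 · q2 · q1 = 0.4646 - 0.4297i + 0.7704j + 0.0775k
0.4646 - 0.4297i + 0.7704j + 0.0775k


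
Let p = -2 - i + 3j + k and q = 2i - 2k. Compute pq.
4 - 10i - 2k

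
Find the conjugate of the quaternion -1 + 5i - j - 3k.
-1 - 5i + j + 3k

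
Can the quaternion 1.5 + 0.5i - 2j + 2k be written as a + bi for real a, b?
No. The quaternion 1.5 + 0.5i - 2j + 2k has j-coefficient y = -2 and k-coefficient z = 2, not both zero, so it does not lie in the complex subalgebra spanned by 1 and i.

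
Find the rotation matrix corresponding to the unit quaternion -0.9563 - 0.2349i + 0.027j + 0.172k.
[[0.9394, 0.3163, -0.1324], [-0.3417, 0.8305, -0.44], [-0.0292, 0.4586, 0.8882]]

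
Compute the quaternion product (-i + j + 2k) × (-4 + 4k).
-8 + 8i - 8k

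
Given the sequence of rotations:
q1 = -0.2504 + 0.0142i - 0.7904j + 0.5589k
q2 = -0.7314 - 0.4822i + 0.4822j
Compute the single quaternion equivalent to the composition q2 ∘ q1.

q2 · q1 = 0.5711 + 0.3799i + 0.7269j - 0.0345k
0.5711 + 0.3799i + 0.7269j - 0.0345k


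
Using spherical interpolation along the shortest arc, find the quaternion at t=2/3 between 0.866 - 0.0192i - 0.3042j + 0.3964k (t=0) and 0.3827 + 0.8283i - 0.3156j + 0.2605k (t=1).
0.6231 + 0.605i - 0.3528j + 0.3483k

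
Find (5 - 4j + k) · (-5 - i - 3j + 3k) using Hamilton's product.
-40 - 14i + 4j + 6k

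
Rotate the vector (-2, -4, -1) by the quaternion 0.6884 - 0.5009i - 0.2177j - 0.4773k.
(-4.579, -0.19, -0.032)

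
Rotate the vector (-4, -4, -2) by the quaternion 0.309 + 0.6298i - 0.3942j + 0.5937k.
(2.508, 4.226, -3.442)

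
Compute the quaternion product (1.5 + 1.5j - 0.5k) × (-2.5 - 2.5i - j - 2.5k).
-3.5 - 8i - 4j + 1.25k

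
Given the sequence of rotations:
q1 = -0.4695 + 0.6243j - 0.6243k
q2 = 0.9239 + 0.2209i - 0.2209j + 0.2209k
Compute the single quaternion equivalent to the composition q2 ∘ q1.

q2 · q1 = -0.158 - 0.1037i + 0.8184j - 0.5426k
-0.158 - 0.1037i + 0.8184j - 0.5426k


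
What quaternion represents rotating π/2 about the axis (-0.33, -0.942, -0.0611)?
0.7071 - 0.2333i - 0.6661j - 0.0432k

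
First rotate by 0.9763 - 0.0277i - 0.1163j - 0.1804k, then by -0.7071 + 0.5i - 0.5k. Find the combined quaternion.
-0.7667 + 0.4496i + 0.1863j - 0.4187k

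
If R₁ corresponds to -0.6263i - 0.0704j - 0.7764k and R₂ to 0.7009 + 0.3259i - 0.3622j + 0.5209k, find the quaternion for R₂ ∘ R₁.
0.583 - 0.1211i - 0.1226j - 0.794k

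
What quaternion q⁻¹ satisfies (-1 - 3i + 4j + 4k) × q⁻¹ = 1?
-0.0238 + 0.0714i - 0.0952j - 0.0952k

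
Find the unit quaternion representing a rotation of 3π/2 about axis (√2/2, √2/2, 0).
-0.7071 + 0.5i + 0.5j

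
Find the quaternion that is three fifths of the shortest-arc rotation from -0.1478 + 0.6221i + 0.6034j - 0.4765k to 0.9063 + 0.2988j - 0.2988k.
0.6012 + 0.3324i + 0.5466j - 0.4788k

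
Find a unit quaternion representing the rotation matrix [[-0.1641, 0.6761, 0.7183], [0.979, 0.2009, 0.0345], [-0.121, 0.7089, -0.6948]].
0.2924 + 0.5766i + 0.7176j + 0.259k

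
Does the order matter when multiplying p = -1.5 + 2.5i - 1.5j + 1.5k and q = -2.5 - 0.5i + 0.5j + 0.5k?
Yes: pq = 5 - 7i + j - 4k ≠ 5 - 4i + 5j - 5k = qp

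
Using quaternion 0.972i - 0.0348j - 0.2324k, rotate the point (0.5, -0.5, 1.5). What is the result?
(-0.199, 0.489, -1.572)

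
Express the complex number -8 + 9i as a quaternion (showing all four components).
-8 + 9i + 0j + 0k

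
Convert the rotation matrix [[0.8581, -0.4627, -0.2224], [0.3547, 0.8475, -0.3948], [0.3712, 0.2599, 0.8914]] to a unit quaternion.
0.9483 + 0.1726i - 0.1565j + 0.2155k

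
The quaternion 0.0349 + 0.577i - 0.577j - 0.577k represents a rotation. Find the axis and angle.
axis = (√3/3, -√3/3, -√3/3), θ = 176°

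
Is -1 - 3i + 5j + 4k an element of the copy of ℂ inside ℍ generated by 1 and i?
No. The quaternion -1 - 3i + 5j + 4k has j-coefficient y = 5 and k-coefficient z = 4, not both zero, so it does not lie in the complex subalgebra spanned by 1 and i.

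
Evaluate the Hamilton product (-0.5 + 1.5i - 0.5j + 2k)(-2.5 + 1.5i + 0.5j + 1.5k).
-3.75 - 6.25i + 1.75j - 4.25k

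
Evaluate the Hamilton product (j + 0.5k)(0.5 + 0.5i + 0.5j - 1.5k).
0.25 - 1.75i + 0.75j - 0.25k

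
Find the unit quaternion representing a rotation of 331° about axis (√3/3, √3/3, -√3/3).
-0.9681 + 0.1446i + 0.1446j - 0.1446k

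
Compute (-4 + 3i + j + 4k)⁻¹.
-0.0952 - 0.0714i - 0.0238j - 0.0952k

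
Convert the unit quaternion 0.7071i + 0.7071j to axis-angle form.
axis = (√2/2, √2/2, 0), θ = π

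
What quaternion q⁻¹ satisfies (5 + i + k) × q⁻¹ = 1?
0.1852 - 0.037i - 0.037k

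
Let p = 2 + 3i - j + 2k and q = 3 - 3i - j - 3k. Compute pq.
20 + 8i - 2j - 6k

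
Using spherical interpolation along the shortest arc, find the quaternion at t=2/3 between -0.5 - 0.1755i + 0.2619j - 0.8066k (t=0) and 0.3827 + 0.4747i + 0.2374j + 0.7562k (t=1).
-0.4402 - 0.3894i - 0.0716j - 0.8059k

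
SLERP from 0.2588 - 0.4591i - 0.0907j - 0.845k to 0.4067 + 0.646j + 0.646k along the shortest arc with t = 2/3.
-0.1997 - 0.1814i - 0.5154j - 0.8134k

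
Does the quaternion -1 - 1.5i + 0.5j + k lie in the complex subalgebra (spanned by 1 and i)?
No. The quaternion -1 - 1.5i + 0.5j + k has j-coefficient y = 0.5 and k-coefficient z = 1, not both zero, so it does not lie in the complex subalgebra spanned by 1 and i.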